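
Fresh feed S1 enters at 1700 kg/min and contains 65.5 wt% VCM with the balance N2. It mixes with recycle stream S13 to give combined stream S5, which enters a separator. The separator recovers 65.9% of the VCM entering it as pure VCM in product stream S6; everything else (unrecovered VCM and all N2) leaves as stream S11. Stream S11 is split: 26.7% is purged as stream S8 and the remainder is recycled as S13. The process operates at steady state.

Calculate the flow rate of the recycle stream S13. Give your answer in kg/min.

N2 enters only via S1 and leaves only via the purge: 1700×0.345 = 0.267×(N2 in S11), and the separator passes all N2, so N2 in S5 = N2 in S11 = 2196.6 kg/min.
VCM in S5: m_A = 1700×0.655 + (1−0.267)·(1−0.659)·m_A, so m_A = 1113.5/0.7500 = 1484.6 kg/min.
S11 = (1−0.659)×1484.6 + 2196.6 = 2702.9 kg/min.
Recycle S13 = (1−0.267)×2702.9 = 1981.2 kg/min.

1981 kg/min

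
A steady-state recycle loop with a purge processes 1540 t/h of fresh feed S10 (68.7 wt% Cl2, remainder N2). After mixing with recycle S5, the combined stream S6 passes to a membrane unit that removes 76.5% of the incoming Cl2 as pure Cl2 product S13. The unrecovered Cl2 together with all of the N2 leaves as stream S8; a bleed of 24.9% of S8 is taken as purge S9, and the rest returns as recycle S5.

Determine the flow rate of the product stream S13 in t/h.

Cl2 in S6: m_A = 1540×0.687 + (1−0.249)·(1−0.765)·m_A, so m_A = 1058/0.8235 = 1284.7 t/h.
Product S13 = 0.765×1284.7 = 982.81 t/h.

982.8 t/h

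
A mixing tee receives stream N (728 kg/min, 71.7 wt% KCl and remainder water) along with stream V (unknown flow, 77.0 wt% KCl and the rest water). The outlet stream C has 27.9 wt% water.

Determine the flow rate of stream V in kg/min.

59.43 kg/min

Let V be the unknown flow. Total out = 728 + V.
water balance: 206.02 + 0.230·V = 0.279·(728 + V)
(0.230 − 0.279)·V = 0.279×728 − 206.02 = -2.912
V = -2.912 / -0.049 = 59.429 kg/min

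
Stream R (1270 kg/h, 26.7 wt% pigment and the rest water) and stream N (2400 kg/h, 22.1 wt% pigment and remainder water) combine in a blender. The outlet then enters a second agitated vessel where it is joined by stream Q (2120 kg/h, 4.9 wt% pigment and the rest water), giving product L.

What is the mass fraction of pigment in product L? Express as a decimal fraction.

Overall, product flow = 5790 kg/h.
pigment in = 1270×0.267 + 2400×0.221 + 2120×0.049 = 973.37 kg/h.
pigment fraction in L = 0.168.

0.168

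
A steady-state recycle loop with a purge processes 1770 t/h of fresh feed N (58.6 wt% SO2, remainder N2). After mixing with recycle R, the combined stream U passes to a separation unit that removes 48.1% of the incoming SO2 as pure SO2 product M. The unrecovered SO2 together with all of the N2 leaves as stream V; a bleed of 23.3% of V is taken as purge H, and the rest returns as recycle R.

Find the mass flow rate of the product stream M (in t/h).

828.8 t/h

SO2 in U: m_A = 1770×0.586 + (1−0.233)·(1−0.481)·m_A, so m_A = 1037.2/0.6019 = 1723.2 t/h.
Product M = 0.481×1723.2 = 828.84 t/h.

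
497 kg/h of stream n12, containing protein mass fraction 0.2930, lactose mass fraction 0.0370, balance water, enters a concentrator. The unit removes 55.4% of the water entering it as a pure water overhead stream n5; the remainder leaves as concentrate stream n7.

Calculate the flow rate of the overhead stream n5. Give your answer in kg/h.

water entering = 497×0.670 = 332.99 kg/h; overhead removed = 0.554×332.99 = 184.48 kg/h.

184.5 kg/h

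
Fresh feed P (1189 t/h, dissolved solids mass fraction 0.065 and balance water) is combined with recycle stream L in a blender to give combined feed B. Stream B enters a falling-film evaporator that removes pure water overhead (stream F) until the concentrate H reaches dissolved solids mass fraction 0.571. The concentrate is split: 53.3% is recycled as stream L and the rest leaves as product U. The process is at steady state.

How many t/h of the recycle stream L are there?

Overall dissolved solids balance (none leaves overhead): dissolved solids in fresh feed = dissolved solids in product, i.e. 1189×0.065 = (1−0.533)·H·0.571.
H = 77.285/(0.571×0.467) = 289.83 t/h.
Recycle L = 0.533×289.83 = 154.48 t/h.

154.5 t/h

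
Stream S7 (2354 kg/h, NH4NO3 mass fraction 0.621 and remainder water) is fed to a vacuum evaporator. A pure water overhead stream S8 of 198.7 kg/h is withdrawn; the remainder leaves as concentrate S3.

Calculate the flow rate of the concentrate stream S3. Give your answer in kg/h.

Concentrate = 2354 − 198.7 = 2155.3 kg/h.

2155 kg/h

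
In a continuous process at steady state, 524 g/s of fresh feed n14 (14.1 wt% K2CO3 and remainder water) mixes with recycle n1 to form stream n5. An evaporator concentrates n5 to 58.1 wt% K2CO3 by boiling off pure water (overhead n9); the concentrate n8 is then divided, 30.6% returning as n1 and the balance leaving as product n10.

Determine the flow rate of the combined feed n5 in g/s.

580.1 g/s

Overall K2CO3 balance (none leaves overhead): K2CO3 in fresh feed = K2CO3 in product, i.e. 524×0.141 = (1−0.306)·n8·0.581.
n8 = 73.884/(0.581×0.694) = 183.24 g/s.
Recycle n1 = 0.306×183.24 = 56.071 g/s.
Combined feed n5 = 524 + 56.071 = 580.07 g/s.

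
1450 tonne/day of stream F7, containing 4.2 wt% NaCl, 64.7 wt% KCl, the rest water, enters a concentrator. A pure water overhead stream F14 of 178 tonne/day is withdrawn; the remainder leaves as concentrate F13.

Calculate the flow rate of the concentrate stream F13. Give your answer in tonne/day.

1272 tonne/day

Concentrate = 1450 − 178 = 1272 tonne/day.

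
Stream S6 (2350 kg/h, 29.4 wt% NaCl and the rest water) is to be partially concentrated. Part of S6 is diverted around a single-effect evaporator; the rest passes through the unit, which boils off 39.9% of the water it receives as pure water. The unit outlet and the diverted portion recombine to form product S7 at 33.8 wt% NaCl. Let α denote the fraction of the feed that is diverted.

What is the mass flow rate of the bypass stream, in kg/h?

1264 kg/h

All 2350×0.294 = 690.9 kg/h of NaCl reaches S7, so S7 = 690.9/0.338 = 2044.1 kg/h and vapour = 305.92 kg/h.
The evaporator receives (1−α)·2350 of feed at 0.706 water and removes 0.399 of that water:
0.399×0.706×(1−α)×2350 = 305.92
(1−α) = 305.92/661.98 = 0.4621;  α = 0.5379.
Bypass flow = 0.5379×2350 = 1264 kg/h.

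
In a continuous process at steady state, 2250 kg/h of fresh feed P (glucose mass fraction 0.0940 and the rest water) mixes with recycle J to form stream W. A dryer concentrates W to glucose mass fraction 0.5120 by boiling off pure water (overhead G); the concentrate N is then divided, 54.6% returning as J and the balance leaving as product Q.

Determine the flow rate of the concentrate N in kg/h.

Overall glucose balance (none leaves overhead): glucose in fresh feed = glucose in product, i.e. 2250×0.094 = (1−0.546)·N·0.512.
N = 211.5/(0.512×0.454) = 909.88 kg/h.

909.9 kg/h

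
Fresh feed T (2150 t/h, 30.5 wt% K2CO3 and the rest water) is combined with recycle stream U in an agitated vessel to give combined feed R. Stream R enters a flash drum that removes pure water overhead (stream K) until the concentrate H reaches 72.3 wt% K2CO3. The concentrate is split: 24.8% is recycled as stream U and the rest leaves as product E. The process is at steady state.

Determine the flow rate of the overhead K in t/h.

Overall K2CO3 balance (none leaves overhead): K2CO3 in fresh feed = K2CO3 in product, i.e. 2150×0.305 = (1−0.248)·H·0.723.
H = 655.75/(0.723×0.752) = 1206.1 t/h.
Recycle U = 0.248×1206.1 = 299.11 t/h.
Combined feed R = 2150 + 299.11 = 2449.1 t/h.
Overhead K = R − H = 2449.1 − 1206.1 = 1243 t/h.

1243 t/h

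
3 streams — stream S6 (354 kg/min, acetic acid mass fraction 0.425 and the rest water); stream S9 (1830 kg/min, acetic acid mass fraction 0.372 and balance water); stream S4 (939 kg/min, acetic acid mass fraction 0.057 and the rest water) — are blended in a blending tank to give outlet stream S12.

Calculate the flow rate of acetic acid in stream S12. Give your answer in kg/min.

acetic acid out = acetic acid in = 354×0.425 + 1830×0.372 + 939×0.057 = 884.73 kg/min.

884.7 kg/min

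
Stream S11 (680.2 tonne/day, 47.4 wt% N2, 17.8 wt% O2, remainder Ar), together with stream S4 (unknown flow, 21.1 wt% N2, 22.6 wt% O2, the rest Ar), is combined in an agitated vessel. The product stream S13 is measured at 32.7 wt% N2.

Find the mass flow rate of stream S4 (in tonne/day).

862 tonne/day

Let S4 be the unknown flow. Total out = 680.2 + S4.
N2 balance: 322.41 + 0.211·S4 = 0.327·(680.2 + S4)
(0.211 − 0.327)·S4 = 0.327×680.2 − 322.41 = -99.989
S4 = -99.989 / -0.116 = 861.98 tonne/day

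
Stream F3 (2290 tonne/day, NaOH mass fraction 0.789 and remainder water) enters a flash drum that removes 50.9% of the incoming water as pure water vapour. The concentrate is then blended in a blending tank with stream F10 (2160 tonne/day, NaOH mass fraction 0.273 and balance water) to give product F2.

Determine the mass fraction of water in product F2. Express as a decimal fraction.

Vapour removed = 0.509×0.211×2290 = 245.94 tonne/day; concentrate = 2044.1 tonne/day.
water reaching the mixer = 237.25 (from concentrate) + 2160×0.727 = 1807.6 tonne/day.
Product flow = 2044.1 + 2160 = 4204.1 tonne/day; water fraction = 0.430.

0.430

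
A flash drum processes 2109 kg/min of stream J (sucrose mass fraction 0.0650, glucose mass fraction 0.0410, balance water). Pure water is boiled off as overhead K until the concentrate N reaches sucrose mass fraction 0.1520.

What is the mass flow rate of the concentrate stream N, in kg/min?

901.9 kg/min

sucrose is conserved: 2109×0.065 = 137.09 kg/min all reports to the concentrate.
Concentrate = 137.09/(target fraction) = 901.88 kg/min.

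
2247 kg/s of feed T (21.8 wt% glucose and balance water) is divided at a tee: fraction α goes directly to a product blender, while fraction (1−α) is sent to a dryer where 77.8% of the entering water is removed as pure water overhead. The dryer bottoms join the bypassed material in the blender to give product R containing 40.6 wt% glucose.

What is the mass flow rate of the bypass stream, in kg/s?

All 2247×0.218 = 489.85 kg/s of glucose reaches R, so R = 489.85/0.406 = 1206.5 kg/s and vapour = 1040.5 kg/s.
The evaporator receives (1−α)·2247 of feed at 0.782 water and removes 0.778 of that water:
0.778×0.782×(1−α)×2247 = 1040.5
(1−α) = 1040.5/1367.1 = 0.7611;  α = 0.2389.
Bypass flow = 0.2389×2247 = 536.79 kg/s.

536.8 kg/s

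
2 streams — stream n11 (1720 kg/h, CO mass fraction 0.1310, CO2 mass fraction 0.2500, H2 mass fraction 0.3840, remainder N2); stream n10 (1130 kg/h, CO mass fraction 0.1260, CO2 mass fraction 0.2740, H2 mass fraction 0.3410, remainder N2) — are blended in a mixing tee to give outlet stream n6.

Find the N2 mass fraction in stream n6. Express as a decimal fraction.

0.2445

Total flow out = 1720 + 1130 = 2850 kg/h.
N2 in = 1720×0.235 + 1130×0.259 = 696.87 kg/h.
N2 mass fraction in n6 = 696.87/2850 = 0.2445.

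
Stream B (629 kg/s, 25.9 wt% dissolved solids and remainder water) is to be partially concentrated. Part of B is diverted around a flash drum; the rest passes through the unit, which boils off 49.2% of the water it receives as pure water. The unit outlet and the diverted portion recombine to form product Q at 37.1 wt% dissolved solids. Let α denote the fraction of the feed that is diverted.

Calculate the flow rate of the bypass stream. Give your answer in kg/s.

108.2 kg/s

All 629×0.259 = 162.91 kg/s of dissolved solids reaches Q, so Q = 162.91/0.371 = 439.11 kg/s and vapour = 189.89 kg/s.
The evaporator receives (1−α)·629 of feed at 0.741 water and removes 0.492 of that water:
0.492×0.741×(1−α)×629 = 189.89
(1−α) = 189.89/229.32 = 0.8281;  α = 0.1719.
Bypass flow = 0.1719×629 = 108.15 kg/s.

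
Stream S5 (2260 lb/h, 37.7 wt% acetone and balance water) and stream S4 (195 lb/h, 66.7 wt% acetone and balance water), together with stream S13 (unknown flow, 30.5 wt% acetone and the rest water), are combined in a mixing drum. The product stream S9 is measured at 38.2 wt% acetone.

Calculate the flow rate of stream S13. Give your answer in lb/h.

575 lb/h

Let S13 be the unknown flow. Total out = 2455 + S13.
acetone balance: 982.09 + 0.305·S13 = 0.382·(2455 + S13)
(0.305 − 0.382)·S13 = 0.382×2455 − 982.09 = -44.275
S13 = -44.275 / -0.077 = 575 lb/h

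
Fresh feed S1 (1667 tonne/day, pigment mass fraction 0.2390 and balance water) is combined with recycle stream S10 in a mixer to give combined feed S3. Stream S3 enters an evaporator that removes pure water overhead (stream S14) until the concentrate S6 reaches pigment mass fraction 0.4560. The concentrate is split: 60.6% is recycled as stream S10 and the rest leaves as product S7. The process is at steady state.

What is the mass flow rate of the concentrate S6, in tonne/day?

2218 tonne/day

Overall pigment balance (none leaves overhead): pigment in fresh feed = pigment in product, i.e. 1667×0.239 = (1−0.606)·S6·0.456.
S6 = 398.41/(0.456×0.394) = 2217.5 tonne/day.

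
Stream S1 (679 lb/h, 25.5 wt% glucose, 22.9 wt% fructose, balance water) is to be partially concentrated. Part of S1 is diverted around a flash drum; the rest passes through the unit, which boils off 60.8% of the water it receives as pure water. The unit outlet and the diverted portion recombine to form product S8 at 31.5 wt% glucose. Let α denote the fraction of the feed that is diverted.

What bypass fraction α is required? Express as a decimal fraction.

All 679×0.255 = 173.15 lb/h of glucose reaches S8, so S8 = 173.15/0.315 = 549.67 lb/h and vapour = 129.33 lb/h.
The evaporator receives (1−α)·679 of feed at 0.516 water and removes 0.608 of that water:
0.608×0.516×(1−α)×679 = 129.33
(1−α) = 129.33/213.02 = 0.6071;  α = 0.3929.

0.393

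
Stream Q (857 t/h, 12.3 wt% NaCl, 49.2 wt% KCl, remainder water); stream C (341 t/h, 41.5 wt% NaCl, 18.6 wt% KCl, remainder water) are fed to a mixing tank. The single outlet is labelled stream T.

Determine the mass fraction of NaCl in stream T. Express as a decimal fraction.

0.206

Total flow out = 857 + 341 = 1198 t/h.
NaCl in = 857×0.123 + 341×0.415 = 246.93 t/h.
NaCl mass fraction in T = 246.93/1198 = 0.206.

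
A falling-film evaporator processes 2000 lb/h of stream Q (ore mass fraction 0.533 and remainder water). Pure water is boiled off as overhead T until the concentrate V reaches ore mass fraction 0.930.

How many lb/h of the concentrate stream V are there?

1146 lb/h

ore is conserved: 2000×0.533 = 1066 lb/h all reports to the concentrate.
Concentrate = 1066/(target fraction) = 1146.2 lb/h.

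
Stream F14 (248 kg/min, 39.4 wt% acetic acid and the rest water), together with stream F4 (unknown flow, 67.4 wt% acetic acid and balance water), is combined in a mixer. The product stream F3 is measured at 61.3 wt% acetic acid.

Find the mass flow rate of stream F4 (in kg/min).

Let F4 be the unknown flow. Total out = 248 + F4.
acetic acid balance: 97.712 + 0.674·F4 = 0.613·(248 + F4)
(0.674 − 0.613)·F4 = 0.613×248 − 97.712 = 54.312
F4 = 54.312 / 0.061 = 890.36 kg/min

890.4 kg/min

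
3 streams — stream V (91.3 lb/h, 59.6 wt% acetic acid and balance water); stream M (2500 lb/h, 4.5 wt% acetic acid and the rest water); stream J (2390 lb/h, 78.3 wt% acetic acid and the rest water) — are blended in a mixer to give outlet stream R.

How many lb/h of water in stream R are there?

2943 lb/h

water out = water in = 91.3×0.404 + 2500×0.955 + 2390×0.217 = 2943 lb/h.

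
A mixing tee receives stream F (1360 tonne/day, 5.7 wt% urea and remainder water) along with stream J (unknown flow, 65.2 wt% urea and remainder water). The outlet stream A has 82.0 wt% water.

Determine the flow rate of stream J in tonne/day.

Let J be the unknown flow. Total out = 1360 + J.
water balance: 1282.5 + 0.348·J = 0.820·(1360 + J)
(0.348 − 0.820)·J = 0.820×1360 − 1282.5 = -167.28
J = -167.28 / -0.472 = 354.41 tonne/day

354.4 tonne/day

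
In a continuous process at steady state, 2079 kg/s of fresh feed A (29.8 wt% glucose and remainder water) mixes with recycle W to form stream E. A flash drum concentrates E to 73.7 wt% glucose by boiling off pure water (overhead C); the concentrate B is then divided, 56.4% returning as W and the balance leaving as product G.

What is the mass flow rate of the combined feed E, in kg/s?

Overall glucose balance (none leaves overhead): glucose in fresh feed = glucose in product, i.e. 2079×0.298 = (1−0.564)·B·0.737.
B = 619.54/(0.737×0.436) = 1928 kg/s.
Recycle W = 0.564×1928 = 1087.4 kg/s.
Combined feed E = 2079 + 1087.4 = 3166.4 kg/s.

3166 kg/s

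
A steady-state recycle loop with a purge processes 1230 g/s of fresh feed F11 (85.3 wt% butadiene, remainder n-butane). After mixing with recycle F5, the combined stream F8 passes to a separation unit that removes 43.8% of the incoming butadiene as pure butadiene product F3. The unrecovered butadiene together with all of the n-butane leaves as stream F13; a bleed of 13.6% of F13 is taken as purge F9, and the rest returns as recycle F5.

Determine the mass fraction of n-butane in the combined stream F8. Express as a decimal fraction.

n-butane enters only via F11 and leaves only via the purge: 1230×0.147 = 0.136×(n-butane in F13), and the separation unit passes all n-butane, so n-butane in F8 = n-butane in F13 = 1329.5 g/s.
butadiene in F8: m_A = 1230×0.853 + (1−0.136)·(1−0.438)·m_A, so m_A = 1049.2/0.5144 = 2039.5 g/s.
F8 = 2039.5 + 1329.5 = 3369 g/s.
n-butane fraction in F8 = 1329.5/3369 = 0.395.

0.395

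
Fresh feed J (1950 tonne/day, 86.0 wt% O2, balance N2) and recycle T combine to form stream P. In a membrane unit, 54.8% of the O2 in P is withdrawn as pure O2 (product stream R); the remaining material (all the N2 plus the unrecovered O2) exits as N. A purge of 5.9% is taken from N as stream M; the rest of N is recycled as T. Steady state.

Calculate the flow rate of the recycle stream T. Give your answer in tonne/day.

N2 enters only via J and leaves only via the purge: 1950×0.140 = 0.059×(N2 in N), and the membrane unit passes all N2, so N2 in P = N2 in N = 4627.1 tonne/day.
O2 in P: m_A = 1950×0.860 + (1−0.059)·(1−0.548)·m_A, so m_A = 1677/0.5747 = 2918.2 tonne/day.
N = (1−0.548)×2918.2 + 4627.1 = 5946.1 tonne/day.
Recycle T = (1−0.059)×5946.1 = 5595.3 tonne/day.

5595 tonne/day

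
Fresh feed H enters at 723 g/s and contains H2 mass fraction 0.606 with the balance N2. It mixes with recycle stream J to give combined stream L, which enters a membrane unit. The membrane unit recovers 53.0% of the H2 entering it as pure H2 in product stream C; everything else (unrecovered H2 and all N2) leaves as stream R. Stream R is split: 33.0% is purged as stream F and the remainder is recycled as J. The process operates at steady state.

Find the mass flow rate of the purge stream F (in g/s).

N2 enters only via H and leaves only via the purge: 723×0.394 = 0.330×(N2 in R), and the membrane unit passes all N2, so N2 in L = N2 in R = 863.22 g/s.
H2 in L: m_A = 723×0.606 + (1−0.330)·(1−0.530)·m_A, so m_A = 438.14/0.6851 = 639.52 g/s.
R = (1−0.530)×639.52 + 863.22 = 1163.8 g/s.
Purge F = 0.330×1163.8 = 384.05 g/s.

384.1 g/s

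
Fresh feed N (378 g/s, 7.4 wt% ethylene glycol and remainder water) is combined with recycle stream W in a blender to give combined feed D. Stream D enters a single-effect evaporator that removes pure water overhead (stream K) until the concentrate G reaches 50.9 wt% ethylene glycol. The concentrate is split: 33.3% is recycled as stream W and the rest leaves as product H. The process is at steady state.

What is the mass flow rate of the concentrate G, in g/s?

82.39 g/s

Overall ethylene glycol balance (none leaves overhead): ethylene glycol in fresh feed = ethylene glycol in product, i.e. 378×0.074 = (1−0.333)·G·0.509.
G = 27.972/(0.509×0.667) = 82.391 g/s.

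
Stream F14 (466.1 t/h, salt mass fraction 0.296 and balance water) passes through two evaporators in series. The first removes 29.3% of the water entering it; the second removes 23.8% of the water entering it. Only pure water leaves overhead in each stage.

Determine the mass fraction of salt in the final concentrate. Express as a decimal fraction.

water in feed = 466.1×0.704 = 328.13 t/h.
After stage 1: water left = (1−0.293)×328.13 = 231.99; stream total = 369.96 t/h.
After stage 2: water left = (1−0.238)×231.99 = 176.78; final concentrate = 314.74 t/h.
salt fraction = 137.97/314.74 = 0.438.

0.438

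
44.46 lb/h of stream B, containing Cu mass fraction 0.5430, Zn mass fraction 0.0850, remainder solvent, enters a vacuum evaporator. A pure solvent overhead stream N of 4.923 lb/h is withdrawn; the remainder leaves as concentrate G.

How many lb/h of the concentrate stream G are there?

39.54 lb/h

Concentrate = 44.46 − 4.923 = 39.537 lb/h.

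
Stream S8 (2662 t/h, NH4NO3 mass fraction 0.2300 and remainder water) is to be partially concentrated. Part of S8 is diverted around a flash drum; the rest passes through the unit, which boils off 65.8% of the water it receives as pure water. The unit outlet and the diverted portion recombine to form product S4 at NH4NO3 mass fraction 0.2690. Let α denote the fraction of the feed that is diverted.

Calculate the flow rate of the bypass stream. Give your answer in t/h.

All 2662×0.230 = 612.26 t/h of NH4NO3 reaches S4, so S4 = 612.26/0.269 = 2276.1 t/h and vapour = 385.94 t/h.
The evaporator receives (1−α)·2662 of feed at 0.770 water and removes 0.658 of that water:
0.658×0.770×(1−α)×2662 = 385.94
(1−α) = 385.94/1348.7 = 0.2862;  α = 0.7138.
Bypass flow = 0.7138×2662 = 1900.3 t/h.

1900 t/h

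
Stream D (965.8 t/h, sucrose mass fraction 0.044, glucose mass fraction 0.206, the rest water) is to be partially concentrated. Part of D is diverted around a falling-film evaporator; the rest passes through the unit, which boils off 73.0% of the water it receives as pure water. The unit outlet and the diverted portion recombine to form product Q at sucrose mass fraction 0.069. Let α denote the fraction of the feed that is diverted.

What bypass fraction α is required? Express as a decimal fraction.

All 965.8×0.044 = 42.495 t/h of sucrose reaches Q, so Q = 42.495/0.069 = 615.87 t/h and vapour = 349.93 t/h.
The evaporator receives (1−α)·965.8 of feed at 0.750 water and removes 0.730 of that water:
0.730×0.750×(1−α)×965.8 = 349.93
(1−α) = 349.93/528.78 = 0.6618;  α = 0.3382.

0.338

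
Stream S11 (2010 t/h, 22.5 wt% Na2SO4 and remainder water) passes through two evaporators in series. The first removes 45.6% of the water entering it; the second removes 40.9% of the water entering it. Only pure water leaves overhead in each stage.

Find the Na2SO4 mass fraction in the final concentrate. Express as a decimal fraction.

0.475

water in feed = 2010×0.775 = 1557.8 t/h.
After stage 1: water left = (1−0.456)×1557.8 = 847.42; stream total = 1299.7 t/h.
After stage 2: water left = (1−0.409)×847.42 = 500.82; final concentrate = 953.07 t/h.
Na2SO4 fraction = 452.25/953.07 = 0.475.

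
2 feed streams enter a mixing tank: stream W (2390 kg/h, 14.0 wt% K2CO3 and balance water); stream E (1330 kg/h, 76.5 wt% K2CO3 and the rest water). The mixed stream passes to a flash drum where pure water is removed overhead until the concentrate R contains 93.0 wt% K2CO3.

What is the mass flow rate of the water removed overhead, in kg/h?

2266 kg/h

K2CO3 entering = 2390×0.140 + 1330×0.765 = 1352.1 kg/h.
All K2CO3 reports to R, so R = 1352.1/0.930 = 1453.8 kg/h.
Total feed = 3720 kg/h; overhead = 3720 − 1453.8 = 2266.2 kg/h.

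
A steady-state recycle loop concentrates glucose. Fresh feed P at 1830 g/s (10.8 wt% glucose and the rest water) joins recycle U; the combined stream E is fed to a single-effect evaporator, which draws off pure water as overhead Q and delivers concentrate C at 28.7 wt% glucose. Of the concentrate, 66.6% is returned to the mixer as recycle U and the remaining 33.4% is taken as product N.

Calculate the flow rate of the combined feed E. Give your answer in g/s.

3203 g/s

Overall glucose balance (none leaves overhead): glucose in fresh feed = glucose in product, i.e. 1830×0.108 = (1−0.666)·C·0.287.
C = 197.64/(0.287×0.334) = 2061.8 g/s.
Recycle U = 0.666×2061.8 = 1373.2 g/s.
Combined feed E = 1830 + 1373.2 = 3203.2 g/s.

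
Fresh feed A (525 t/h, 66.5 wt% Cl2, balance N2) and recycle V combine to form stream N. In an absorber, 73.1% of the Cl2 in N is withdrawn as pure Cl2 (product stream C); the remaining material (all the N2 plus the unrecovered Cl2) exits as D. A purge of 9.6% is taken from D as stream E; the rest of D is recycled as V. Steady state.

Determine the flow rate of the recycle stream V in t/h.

N2 enters only via A and leaves only via the purge: 525×0.335 = 0.096×(N2 in D), and the absorber passes all N2, so N2 in N = N2 in D = 1832 t/h.
Cl2 in N: m_A = 525×0.665 + (1−0.096)·(1−0.731)·m_A, so m_A = 349.12/0.7568 = 461.3 t/h.
D = (1−0.731)×461.3 + 1832 = 1956.1 t/h.
Recycle V = (1−0.096)×1956.1 = 1768.3 t/h.

1768 t/h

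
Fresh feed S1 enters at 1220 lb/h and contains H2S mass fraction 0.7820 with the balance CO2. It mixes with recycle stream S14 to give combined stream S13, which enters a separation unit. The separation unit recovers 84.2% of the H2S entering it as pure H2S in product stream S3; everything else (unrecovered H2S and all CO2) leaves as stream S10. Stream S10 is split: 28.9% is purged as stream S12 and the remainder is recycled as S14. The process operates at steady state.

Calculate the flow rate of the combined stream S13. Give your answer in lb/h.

1995 lb/h

CO2 enters only via S1 and leaves only via the purge: 1220×0.218 = 0.289×(CO2 in S10), and the separation unit passes all CO2, so CO2 in S13 = CO2 in S10 = 920.28 lb/h.
H2S in S13: m_A = 1220×0.782 + (1−0.289)·(1−0.842)·m_A, so m_A = 954.04/0.8877 = 1074.8 lb/h.
S13 = 1074.8 + 920.28 = 1995.1 lb/h.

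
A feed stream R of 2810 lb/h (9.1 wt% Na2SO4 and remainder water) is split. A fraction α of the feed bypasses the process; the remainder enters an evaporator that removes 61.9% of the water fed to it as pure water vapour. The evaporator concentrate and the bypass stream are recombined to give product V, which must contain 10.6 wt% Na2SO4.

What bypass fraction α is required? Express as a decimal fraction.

0.749

All 2810×0.091 = 255.71 lb/h of Na2SO4 reaches V, so V = 255.71/0.106 = 2412.4 lb/h and vapour = 397.64 lb/h.
The evaporator receives (1−α)·2810 of feed at 0.909 water and removes 0.619 of that water:
0.619×0.909×(1−α)×2810 = 397.64
(1−α) = 397.64/1581.1 = 0.2515;  α = 0.7485.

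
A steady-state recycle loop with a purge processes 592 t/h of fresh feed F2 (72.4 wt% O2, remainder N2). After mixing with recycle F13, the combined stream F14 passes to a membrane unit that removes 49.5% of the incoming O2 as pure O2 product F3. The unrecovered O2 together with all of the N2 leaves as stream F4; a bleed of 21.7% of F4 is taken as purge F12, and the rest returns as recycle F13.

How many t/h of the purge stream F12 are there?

241.1 t/h

N2 enters only via F2 and leaves only via the purge: 592×0.276 = 0.217×(N2 in F4), and the membrane unit passes all N2, so N2 in F14 = N2 in F4 = 752.96 t/h.
O2 in F14: m_A = 592×0.724 + (1−0.217)·(1−0.495)·m_A, so m_A = 428.61/0.6046 = 708.93 t/h.
F4 = (1−0.495)×708.93 + 752.96 = 1111 t/h.
Purge F12 = 0.217×1111 = 241.08 t/h.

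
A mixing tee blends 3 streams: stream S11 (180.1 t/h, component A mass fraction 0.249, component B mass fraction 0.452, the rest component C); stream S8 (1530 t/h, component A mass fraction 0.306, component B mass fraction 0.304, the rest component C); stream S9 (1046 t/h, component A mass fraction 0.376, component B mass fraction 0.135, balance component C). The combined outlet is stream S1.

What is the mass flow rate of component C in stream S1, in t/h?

1162 t/h

component C out = component C in = 180.1×0.299 + 1530×0.390 + 1046×0.489 = 1162 t/h.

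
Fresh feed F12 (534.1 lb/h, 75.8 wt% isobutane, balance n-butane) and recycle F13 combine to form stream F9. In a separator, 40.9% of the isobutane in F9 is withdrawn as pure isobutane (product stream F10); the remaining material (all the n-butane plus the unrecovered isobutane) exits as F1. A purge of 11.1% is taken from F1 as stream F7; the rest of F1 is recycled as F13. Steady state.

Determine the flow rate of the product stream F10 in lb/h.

348.9 lb/h

isobutane in F9: m_A = 534.1×0.758 + (1−0.111)·(1−0.409)·m_A, so m_A = 404.85/0.4746 = 853.03 lb/h.
Product F10 = 0.409×853.03 = 348.89 lb/h.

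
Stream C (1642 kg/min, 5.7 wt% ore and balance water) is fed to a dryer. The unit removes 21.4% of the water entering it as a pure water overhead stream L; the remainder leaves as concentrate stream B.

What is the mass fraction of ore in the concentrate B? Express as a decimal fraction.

0.071

ore is not removed: 1642×0.057 = 93.594 kg/min of ore enters B.
water entering = 1642×0.943 = 1548.4 kg/min; overhead removed = 0.214×1548.4 = 331.36 kg/min.
Concentrate = 1642 − 331.36 = 1310.6 kg/min.
Mass fraction = 93.594/1310.6 = 0.071.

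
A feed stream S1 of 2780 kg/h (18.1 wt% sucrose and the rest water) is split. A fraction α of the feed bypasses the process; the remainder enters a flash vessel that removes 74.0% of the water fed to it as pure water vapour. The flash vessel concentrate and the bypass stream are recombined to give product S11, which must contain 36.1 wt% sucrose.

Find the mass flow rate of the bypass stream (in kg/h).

492.9 kg/h

All 2780×0.181 = 503.18 kg/h of sucrose reaches S11, so S11 = 503.18/0.361 = 1393.9 kg/h and vapour = 1386.1 kg/h.
The evaporator receives (1−α)·2780 of feed at 0.819 water and removes 0.740 of that water:
0.740×0.819×(1−α)×2780 = 1386.1
(1−α) = 1386.1/1684.8 = 0.8227;  α = 0.1773.
Bypass flow = 0.1773×2780 = 492.85 kg/h.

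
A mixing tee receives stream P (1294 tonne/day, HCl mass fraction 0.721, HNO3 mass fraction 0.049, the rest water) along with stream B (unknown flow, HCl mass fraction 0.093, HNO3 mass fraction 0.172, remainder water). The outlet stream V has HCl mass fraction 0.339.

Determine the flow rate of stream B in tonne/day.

2009 tonne/day

Let B be the unknown flow. Total out = 1294 + B.
HCl balance: 932.97 + 0.093·B = 0.339·(1294 + B)
(0.093 − 0.339)·B = 0.339×1294 − 932.97 = -494.31
B = -494.31 / -0.246 = 2009.4 tonne/day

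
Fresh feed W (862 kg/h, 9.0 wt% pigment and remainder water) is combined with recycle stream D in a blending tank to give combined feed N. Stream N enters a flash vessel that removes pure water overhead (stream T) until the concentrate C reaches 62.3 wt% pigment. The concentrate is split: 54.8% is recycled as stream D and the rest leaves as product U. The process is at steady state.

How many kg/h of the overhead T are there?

Overall pigment balance (none leaves overhead): pigment in fresh feed = pigment in product, i.e. 862×0.090 = (1−0.548)·C·0.623.
C = 77.58/(0.623×0.452) = 275.5 kg/h.
Recycle D = 0.548×275.5 = 150.97 kg/h.
Combined feed N = 862 + 150.97 = 1013 kg/h.
Overhead T = N − C = 1013 − 275.5 = 737.47 kg/h.

737.5 kg/h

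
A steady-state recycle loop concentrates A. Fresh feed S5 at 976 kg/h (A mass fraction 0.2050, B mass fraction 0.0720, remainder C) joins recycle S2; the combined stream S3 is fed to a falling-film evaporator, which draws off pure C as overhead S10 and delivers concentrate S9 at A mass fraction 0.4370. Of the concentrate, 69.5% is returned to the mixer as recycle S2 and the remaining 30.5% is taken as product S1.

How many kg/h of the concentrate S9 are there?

Overall A balance (none leaves overhead): A in fresh feed = A in product, i.e. 976×0.205 = (1−0.695)·S9·0.437.
S9 = 200.08/(0.437×0.305) = 1501.1 kg/h.

1501 kg/h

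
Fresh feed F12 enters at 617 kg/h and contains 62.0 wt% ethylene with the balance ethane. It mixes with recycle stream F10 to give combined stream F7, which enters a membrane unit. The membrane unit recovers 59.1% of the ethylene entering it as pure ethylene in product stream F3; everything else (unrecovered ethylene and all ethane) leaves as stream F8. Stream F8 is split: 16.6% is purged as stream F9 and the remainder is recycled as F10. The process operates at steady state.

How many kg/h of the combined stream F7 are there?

ethane enters only via F12 and leaves only via the purge: 617×0.380 = 0.166×(ethane in F8), and the membrane unit passes all ethane, so ethane in F7 = ethane in F8 = 1412.4 kg/h.
ethylene in F7: m_A = 617×0.620 + (1−0.166)·(1−0.591)·m_A, so m_A = 382.54/0.6589 = 580.58 kg/h.
F7 = 580.58 + 1412.4 = 1993 kg/h.

1993 kg/h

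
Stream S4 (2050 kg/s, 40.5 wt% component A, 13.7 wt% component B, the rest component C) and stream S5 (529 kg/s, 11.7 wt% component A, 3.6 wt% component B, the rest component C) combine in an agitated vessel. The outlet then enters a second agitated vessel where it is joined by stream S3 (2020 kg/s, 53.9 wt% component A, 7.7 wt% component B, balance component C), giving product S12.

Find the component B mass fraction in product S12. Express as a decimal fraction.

Overall, product flow = 4599 kg/s.
component B in = 2050×0.137 + 529×0.036 + 2020×0.077 = 455.43 kg/s.
component B fraction in S12 = 0.099.

0.099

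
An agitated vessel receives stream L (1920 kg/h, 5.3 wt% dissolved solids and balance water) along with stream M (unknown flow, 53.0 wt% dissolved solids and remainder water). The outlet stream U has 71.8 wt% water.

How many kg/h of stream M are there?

1773 kg/h

Let M be the unknown flow. Total out = 1920 + M.
water balance: 1818.2 + 0.470·M = 0.718·(1920 + M)
(0.470 − 0.718)·M = 0.718×1920 − 1818.2 = -439.68
M = -439.68 / -0.248 = 1772.9 kg/h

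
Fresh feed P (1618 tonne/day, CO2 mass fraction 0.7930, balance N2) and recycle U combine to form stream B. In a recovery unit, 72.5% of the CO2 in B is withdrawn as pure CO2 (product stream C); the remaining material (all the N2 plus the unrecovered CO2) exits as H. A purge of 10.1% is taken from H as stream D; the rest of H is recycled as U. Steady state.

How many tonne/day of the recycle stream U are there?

N2 enters only via P and leaves only via the purge: 1618×0.207 = 0.101×(N2 in H), and the recovery unit passes all N2, so N2 in B = N2 in H = 3316.1 tonne/day.
CO2 in B: m_A = 1618×0.793 + (1−0.101)·(1−0.725)·m_A, so m_A = 1283.1/0.7528 = 1704.5 tonne/day.
H = (1−0.725)×1704.5 + 3316.1 = 3784.8 tonne/day.
Recycle U = (1−0.101)×3784.8 = 3402.6 tonne/day.

3403 tonne/day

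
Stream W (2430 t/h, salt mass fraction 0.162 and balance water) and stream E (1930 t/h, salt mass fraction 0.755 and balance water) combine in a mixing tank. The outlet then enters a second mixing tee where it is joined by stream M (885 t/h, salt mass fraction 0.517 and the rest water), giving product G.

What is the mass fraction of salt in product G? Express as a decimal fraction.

0.440

Overall, product flow = 5245 t/h.
salt in = 2430×0.162 + 1930×0.755 + 885×0.517 = 2308.4 t/h.
salt fraction in G = 0.440.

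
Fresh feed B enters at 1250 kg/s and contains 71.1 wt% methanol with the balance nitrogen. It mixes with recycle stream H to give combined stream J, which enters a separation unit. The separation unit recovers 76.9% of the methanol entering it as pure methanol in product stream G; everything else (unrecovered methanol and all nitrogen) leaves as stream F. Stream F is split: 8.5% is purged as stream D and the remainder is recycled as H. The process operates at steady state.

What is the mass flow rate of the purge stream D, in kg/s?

383.4 kg/s

nitrogen enters only via B and leaves only via the purge: 1250×0.289 = 0.085×(nitrogen in F), and the separation unit passes all nitrogen, so nitrogen in J = nitrogen in F = 4250 kg/s.
methanol in J: m_A = 1250×0.711 + (1−0.085)·(1−0.769)·m_A, so m_A = 888.75/0.7886 = 1126.9 kg/s.
F = (1−0.769)×1126.9 + 4250 = 4510.3 kg/s.
Purge D = 0.085×4510.3 = 383.38 kg/s.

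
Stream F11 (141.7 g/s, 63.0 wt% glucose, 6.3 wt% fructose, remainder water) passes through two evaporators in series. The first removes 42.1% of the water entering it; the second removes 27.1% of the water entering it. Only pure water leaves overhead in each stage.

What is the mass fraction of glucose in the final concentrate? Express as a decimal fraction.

water in feed = 141.7×0.307 = 43.502 g/s.
After stage 1: water left = (1−0.421)×43.502 = 25.188; stream total = 123.39 g/s.
After stage 2: water left = (1−0.271)×25.188 = 18.362; final concentrate = 116.56 g/s.
glucose fraction = 89.271/116.56 = 0.766.

0.766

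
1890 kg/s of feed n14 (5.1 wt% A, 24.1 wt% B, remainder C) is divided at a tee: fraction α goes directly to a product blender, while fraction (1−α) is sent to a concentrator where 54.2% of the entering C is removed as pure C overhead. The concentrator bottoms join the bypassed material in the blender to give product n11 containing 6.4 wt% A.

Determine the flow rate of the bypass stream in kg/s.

889.6 kg/s

All 1890×0.051 = 96.39 kg/s of A reaches n11, so n11 = 96.39/0.064 = 1506.1 kg/s and vapour = 383.91 kg/s.
The evaporator receives (1−α)·1890 of feed at 0.708 C and removes 0.542 of that C:
0.542×0.708×(1−α)×1890 = 383.91
(1−α) = 383.91/725.26 = 0.5293;  α = 0.4707.
Bypass flow = 0.4707×1890 = 889.56 kg/s.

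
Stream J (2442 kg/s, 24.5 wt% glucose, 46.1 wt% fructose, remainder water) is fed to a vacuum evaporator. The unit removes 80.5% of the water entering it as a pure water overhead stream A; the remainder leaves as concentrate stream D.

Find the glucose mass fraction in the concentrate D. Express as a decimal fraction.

glucose is not removed: 2442×0.245 = 598.29 kg/s of glucose enters D.
water entering = 2442×0.294 = 717.95 kg/s; overhead removed = 0.805×717.95 = 577.95 kg/s.
Concentrate = 2442 − 577.95 = 1864.1 kg/s.
Mass fraction = 598.29/1864.1 = 0.321.

0.321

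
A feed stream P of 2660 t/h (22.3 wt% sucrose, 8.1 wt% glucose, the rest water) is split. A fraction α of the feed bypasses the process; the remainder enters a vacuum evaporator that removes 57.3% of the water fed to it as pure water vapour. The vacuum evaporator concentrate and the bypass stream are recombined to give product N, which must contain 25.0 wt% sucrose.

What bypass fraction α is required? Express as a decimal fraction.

0.729

All 2660×0.223 = 593.18 t/h of sucrose reaches N, so N = 593.18/0.250 = 2372.7 t/h and vapour = 287.28 t/h.
The evaporator receives (1−α)·2660 of feed at 0.696 water and removes 0.573 of that water:
0.573×0.696×(1−α)×2660 = 287.28
(1−α) = 287.28/1060.8 = 0.2708;  α = 0.7292.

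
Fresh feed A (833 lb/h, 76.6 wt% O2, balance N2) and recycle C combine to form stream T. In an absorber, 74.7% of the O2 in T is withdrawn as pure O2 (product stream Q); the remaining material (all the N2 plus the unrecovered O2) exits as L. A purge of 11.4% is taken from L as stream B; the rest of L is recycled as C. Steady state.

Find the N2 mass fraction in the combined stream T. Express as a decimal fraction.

N2 enters only via A and leaves only via the purge: 833×0.234 = 0.114×(N2 in L), and the absorber passes all N2, so N2 in T = N2 in L = 1709.8 lb/h.
O2 in T: m_A = 833×0.766 + (1−0.114)·(1−0.747)·m_A, so m_A = 638.08/0.7758 = 822.43 lb/h.
T = 822.43 + 1709.8 = 2532.3 lb/h.
N2 fraction in T = 1709.8/2532.3 = 0.6752.

0.6752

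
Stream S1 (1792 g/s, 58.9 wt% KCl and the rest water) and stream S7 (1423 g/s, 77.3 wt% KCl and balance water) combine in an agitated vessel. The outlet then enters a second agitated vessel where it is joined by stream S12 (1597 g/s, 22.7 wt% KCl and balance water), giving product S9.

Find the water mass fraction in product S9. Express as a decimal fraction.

0.4767

Overall, product flow = 4812 g/s.
water in = 1792×0.411 + 1423×0.227 + 1597×0.773 = 2294 g/s.
water fraction in S9 = 0.4767.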